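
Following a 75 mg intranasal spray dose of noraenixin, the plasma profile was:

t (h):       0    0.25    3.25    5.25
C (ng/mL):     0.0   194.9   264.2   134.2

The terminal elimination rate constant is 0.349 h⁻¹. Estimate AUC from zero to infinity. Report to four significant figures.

AUC = 1496 ng/mL·h

Trapezoidal AUC_0→5.25:
  [0→0.25]: (0.0+194.9)/2 × 0.25 = 24.3625
  [0.25→3.25]: (194.9+264.2)/2 × 3 = 688.65
  [3.25→5.25]: (264.2+134.2)/2 × 2 = 398.4
  Sum = 1111.4125 ng/mL·h
Extrapolated tail: C_last / k_e = 134.2 / 0.349 = 384.527
AUC_0→∞ = 1111.4125 + 384.527 = 1495.9395 ng/mL·h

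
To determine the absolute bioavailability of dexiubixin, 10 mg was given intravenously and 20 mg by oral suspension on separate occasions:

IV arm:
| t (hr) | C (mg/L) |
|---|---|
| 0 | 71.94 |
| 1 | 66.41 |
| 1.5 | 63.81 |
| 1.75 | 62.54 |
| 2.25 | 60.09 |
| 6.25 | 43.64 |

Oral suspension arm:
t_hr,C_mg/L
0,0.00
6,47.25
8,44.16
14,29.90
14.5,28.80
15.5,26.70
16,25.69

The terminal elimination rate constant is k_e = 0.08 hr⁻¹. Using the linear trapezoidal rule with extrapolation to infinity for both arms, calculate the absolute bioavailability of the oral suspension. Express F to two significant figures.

Trapezoidal AUC_0→6.25 (IV):
  [0→1]: (71.94+66.41)/2 × 1 = 69.175
  [1→1.5]: (66.41+63.81)/2 × 0.5 = 32.555
  [1.5→1.75]: (63.81+62.54)/2 × 0.25 = 15.79375
  [1.75→2.25]: (62.54+60.09)/2 × 0.5 = 30.6575
  [2.25→6.25]: (60.09+43.64)/2 × 4 = 207.46
  Sum = 355.64125 mg/L·hr
IV tail: 43.64/0.08 = 545.500; AUC_iv,0→∞ = 355.64125 + 545.500 = 901.14125 mg/L·hr
Trapezoidal AUC_0→16 (oral suspension):
  [0→6]: (0.00+47.25)/2 × 6 = 141.75
  [6→8]: (47.25+44.16)/2 × 2 = 91.41
  [8→14]: (44.16+29.90)/2 × 6 = 222.18
  [14→14.5]: (29.90+28.80)/2 × 0.5 = 14.675
  [14.5→15.5]: (28.80+26.70)/2 × 1 = 27.75
  [15.5→16]: (26.70+25.69)/2 × 0.5 = 13.0975
  Sum = 510.8625 mg/L·hr
oral suspension tail: 25.69/0.08 = 321.125; AUC_ev,0→∞ = 510.8625 + 321.125 = 831.9875 mg/L·hr
F = (AUC_ev/D_ev)/(AUC_iv/D_iv) = (831.9875/20)/(901.14125/10) = 41.599375/90.114125 = 0.4616

F = 0.46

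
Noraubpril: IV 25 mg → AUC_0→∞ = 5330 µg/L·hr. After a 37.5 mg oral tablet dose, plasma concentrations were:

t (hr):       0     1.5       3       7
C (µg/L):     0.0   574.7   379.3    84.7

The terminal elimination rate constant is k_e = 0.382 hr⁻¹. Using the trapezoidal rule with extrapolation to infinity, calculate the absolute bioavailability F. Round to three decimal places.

Trapezoidal AUC_0→7 (oral tablet):
  [0→1.5]: (0.0+574.7)/2 × 1.5 = 431.025
  [1.5→3]: (574.7+379.3)/2 × 1.5 = 715.5
  [3→7]: (379.3+84.7)/2 × 4 = 928.0
  Sum = 2074.525 µg/L·hr
Tail: C_last/k_e = 84.7/0.382 = 221.728
AUC_0→∞ (oral tablet) = 2074.525 + 221.728 = 2296.253 µg/L·hr
F = (AUC_ev/D_ev)/(AUC_iv/D_iv) = (2296.253/37.5)/(5330/25) = 61.2334/213.2 = 0.2872

F = 0.287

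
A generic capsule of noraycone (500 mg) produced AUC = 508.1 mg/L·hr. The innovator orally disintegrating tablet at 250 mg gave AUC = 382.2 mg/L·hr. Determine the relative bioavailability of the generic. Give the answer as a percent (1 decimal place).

F_rel = (AUC_test/D_test) / (AUC_ref/D_ref)
      = (508.1/500) / (382.2/250)
      = 1.0162 / 1.5288 = 0.6647 = 66.47%

F_rel = 66.5%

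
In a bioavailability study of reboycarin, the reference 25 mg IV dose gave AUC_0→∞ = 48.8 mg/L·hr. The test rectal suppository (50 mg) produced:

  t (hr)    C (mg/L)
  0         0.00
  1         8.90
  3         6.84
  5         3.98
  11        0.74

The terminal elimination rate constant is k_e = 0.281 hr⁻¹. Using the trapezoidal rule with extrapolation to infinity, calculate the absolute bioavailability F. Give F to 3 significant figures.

Trapezoidal AUC_0→11 (rectal suppository):
  [0→1]: (0.00+8.90)/2 × 1 = 4.45
  [1→3]: (8.90+6.84)/2 × 2 = 15.74
  [3→5]: (6.84+3.98)/2 × 2 = 10.82
  [5→11]: (3.98+0.74)/2 × 6 = 14.16
  Sum = 45.17 mg/L·hr
Tail: C_last/k_e = 0.74/0.281 = 2.633
AUC_0→∞ (rectal suppository) = 45.17 + 2.633 = 47.803 mg/L·hr
F = (AUC_ev/D_ev)/(AUC_iv/D_iv) = (47.803/50)/(48.8/25) = 0.95606/1.952 = 0.4898

F = 0.490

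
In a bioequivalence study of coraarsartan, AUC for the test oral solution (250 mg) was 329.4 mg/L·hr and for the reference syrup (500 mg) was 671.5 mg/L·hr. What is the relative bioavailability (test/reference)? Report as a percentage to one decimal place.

F_rel = (AUC_test/D_test) / (AUC_ref/D_ref)
      = (329.4/250) / (671.5/500)
      = 1.3176 / 1.343 = 0.9811 = 98.11%

F_rel = 98.1%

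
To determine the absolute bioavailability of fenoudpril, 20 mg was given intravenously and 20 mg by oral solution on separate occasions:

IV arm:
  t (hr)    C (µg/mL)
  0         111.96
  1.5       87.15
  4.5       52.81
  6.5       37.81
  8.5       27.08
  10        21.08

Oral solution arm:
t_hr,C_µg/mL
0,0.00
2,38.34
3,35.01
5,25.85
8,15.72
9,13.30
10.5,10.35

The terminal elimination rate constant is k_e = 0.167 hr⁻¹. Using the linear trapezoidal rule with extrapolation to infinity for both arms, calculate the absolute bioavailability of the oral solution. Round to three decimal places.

F = 0.432

Trapezoidal AUC_0→10 (IV):
  [0→1.5]: (111.96+87.15)/2 × 1.5 = 149.3325
  [1.5→4.5]: (87.15+52.81)/2 × 3 = 209.94
  [4.5→6.5]: (52.81+37.81)/2 × 2 = 90.62
  [6.5→8.5]: (37.81+27.08)/2 × 2 = 64.89
  [8.5→10]: (27.08+21.08)/2 × 1.5 = 36.12
  Sum = 550.9025 µg/mL·hr
IV tail: 21.08/0.167 = 126.228; AUC_iv,0→∞ = 550.9025 + 126.228 = 677.1305 µg/mL·hr
Trapezoidal AUC_0→10.5 (oral solution):
  [0→2]: (0.00+38.34)/2 × 2 = 38.34
  [2→3]: (38.34+35.01)/2 × 1 = 36.675
  [3→5]: (35.01+25.85)/2 × 2 = 60.86
  [5→8]: (25.85+15.72)/2 × 3 = 62.355
  [8→9]: (15.72+13.30)/2 × 1 = 14.51
  [9→10.5]: (13.30+10.35)/2 × 1.5 = 17.7375
  Sum = 230.4775 µg/mL·hr
oral solution tail: 10.35/0.167 = 61.976; AUC_ev,0→∞ = 230.4775 + 61.976 = 292.4535 µg/mL·hr
F = (AUC_ev/D_ev)/(AUC_iv/D_iv) = (292.4535/20)/(677.1305/20) = 14.622675/33.856525 = 0.4319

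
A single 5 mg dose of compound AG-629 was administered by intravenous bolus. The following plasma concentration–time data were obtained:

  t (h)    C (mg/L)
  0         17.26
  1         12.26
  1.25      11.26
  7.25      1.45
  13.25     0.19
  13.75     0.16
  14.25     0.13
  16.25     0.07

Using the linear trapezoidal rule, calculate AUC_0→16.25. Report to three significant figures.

Trapezoidal AUC_0→16.25:
  [0→1]: (17.26+12.26)/2 × 1 = 14.76
  [1→1.25]: (12.26+11.26)/2 × 0.25 = 2.94
  [1.25→7.25]: (11.26+1.45)/2 × 6 = 38.13
  [7.25→13.25]: (1.45+0.19)/2 × 6 = 4.92
  [13.25→13.75]: (0.19+0.16)/2 × 0.5 = 0.0875
  [13.75→14.25]: (0.16+0.13)/2 × 0.5 = 0.0725
  [14.25→16.25]: (0.13+0.07)/2 × 2 = 0.2
  Sum = 61.11 mg/L·h

AUC = 61.1 mg/L·h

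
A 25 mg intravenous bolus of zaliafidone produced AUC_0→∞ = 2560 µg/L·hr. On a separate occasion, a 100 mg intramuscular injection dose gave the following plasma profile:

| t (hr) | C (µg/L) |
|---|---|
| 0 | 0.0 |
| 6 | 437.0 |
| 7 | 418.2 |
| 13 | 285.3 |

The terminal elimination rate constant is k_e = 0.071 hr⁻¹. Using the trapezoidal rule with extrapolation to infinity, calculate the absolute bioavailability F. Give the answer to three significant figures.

F = 0.768

Trapezoidal AUC_0→13 (intramuscular injection):
  [0→6]: (0.0+437.0)/2 × 6 = 1311.0
  [6→7]: (437.0+418.2)/2 × 1 = 427.6
  [7→13]: (418.2+285.3)/2 × 6 = 2110.5
  Sum = 3849.1 µg/L·hr
Tail: C_last/k_e = 285.3/0.071 = 4018.310
AUC_0→∞ (intramuscular injection) = 3849.1 + 4018.310 = 7867.41 µg/L·hr
F = (AUC_ev/D_ev)/(AUC_iv/D_iv) = (7867.41/100)/(2560/25) = 78.6741/102.4 = 0.7683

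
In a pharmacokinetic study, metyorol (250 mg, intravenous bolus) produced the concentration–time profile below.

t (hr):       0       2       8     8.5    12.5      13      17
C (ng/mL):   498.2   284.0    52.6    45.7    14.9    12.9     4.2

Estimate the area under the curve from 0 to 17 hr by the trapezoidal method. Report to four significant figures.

AUC = 1979 ng/mL·hr

Trapezoidal AUC_0→17:
  [0→2]: (498.2+284.0)/2 × 2 = 782.2
  [2→8]: (284.0+52.6)/2 × 6 = 1009.8
  [8→8.5]: (52.6+45.7)/2 × 0.5 = 24.575
  [8.5→12.5]: (45.7+14.9)/2 × 4 = 121.2
  [12.5→13]: (14.9+12.9)/2 × 0.5 = 6.95
  [13→17]: (12.9+4.2)/2 × 4 = 34.2
  Sum = 1978.925 ng/mL·hr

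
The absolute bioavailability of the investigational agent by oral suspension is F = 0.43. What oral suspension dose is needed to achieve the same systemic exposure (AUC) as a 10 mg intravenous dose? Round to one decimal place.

D_oral = 23.3 mg

For equal systemic exposure: F × D_ev = D_iv
D_ev = D_iv / F = 10 / 0.43 = 23.2558 mg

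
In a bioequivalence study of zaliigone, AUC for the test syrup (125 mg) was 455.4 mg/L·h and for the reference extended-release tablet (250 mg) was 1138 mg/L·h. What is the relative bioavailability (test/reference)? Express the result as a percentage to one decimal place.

F_rel = (AUC_test/D_test) / (AUC_ref/D_ref)
      = (455.4/125) / (1138/250)
      = 3.6432 / 4.552 = 0.8004 = 80.04%

F_rel = 80.0%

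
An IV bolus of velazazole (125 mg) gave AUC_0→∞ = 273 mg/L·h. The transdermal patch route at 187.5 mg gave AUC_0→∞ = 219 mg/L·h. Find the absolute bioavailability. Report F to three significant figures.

F = 0.535

F = (AUC_ev / D_ev) / (AUC_iv / D_iv)
  = (219/187.5) / (273/125)
  = 1.168 / 2.184 = 0.5348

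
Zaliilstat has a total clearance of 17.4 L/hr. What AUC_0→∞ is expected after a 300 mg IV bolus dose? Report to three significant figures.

AUC = 17.2 mg/L·hr

AUC_0→∞ = Dose_iv / CL
        = 300 / 17.4 = 17.2414 mg/L·hr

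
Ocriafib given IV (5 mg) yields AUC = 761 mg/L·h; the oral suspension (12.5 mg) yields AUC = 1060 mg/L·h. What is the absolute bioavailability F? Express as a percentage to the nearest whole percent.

F = (AUC_ev / D_ev) / (AUC_iv / D_iv)
  = (1060/12.5) / (761/5)
  = 84.8 / 152.2 = 0.5572
  = 55.72%

F = 56%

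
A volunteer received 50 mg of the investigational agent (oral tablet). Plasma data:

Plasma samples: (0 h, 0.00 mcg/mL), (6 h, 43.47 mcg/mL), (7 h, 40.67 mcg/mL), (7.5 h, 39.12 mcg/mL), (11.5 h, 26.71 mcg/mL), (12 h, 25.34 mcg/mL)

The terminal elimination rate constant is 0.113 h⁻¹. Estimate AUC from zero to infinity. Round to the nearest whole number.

AUC = 561 mcg/mL·h

Trapezoidal AUC_0→12:
  [0→6]: (0.00+43.47)/2 × 6 = 130.41
  [6→7]: (43.47+40.67)/2 × 1 = 42.07
  [7→7.5]: (40.67+39.12)/2 × 0.5 = 19.9475
  [7.5→11.5]: (39.12+26.71)/2 × 4 = 131.66
  [11.5→12]: (26.71+25.34)/2 × 0.5 = 13.0125
  Sum = 337.1 mcg/mL·h
Extrapolated tail: C_last / k_e = 25.34 / 0.113 = 224.248
AUC_0→∞ = 337.1 + 224.248 = 561.348 mcg/mL·h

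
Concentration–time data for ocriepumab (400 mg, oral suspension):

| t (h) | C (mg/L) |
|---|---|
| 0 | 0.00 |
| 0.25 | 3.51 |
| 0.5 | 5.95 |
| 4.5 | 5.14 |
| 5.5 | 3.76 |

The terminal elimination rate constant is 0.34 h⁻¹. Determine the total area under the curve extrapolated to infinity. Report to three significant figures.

Trapezoidal AUC_0→5.5:
  [0→0.25]: (0.00+3.51)/2 × 0.25 = 0.43875
  [0.25→0.5]: (3.51+5.95)/2 × 0.25 = 1.1825
  [0.5→4.5]: (5.95+5.14)/2 × 4 = 22.18
  [4.5→5.5]: (5.14+3.76)/2 × 1 = 4.45
  Sum = 28.25125 mg/L·h
Extrapolated tail: C_last / k_e = 3.76 / 0.34 = 11.059
AUC_0→∞ = 28.25125 + 11.059 = 39.31025 mg/L·h

AUC = 39.3 mg/L·h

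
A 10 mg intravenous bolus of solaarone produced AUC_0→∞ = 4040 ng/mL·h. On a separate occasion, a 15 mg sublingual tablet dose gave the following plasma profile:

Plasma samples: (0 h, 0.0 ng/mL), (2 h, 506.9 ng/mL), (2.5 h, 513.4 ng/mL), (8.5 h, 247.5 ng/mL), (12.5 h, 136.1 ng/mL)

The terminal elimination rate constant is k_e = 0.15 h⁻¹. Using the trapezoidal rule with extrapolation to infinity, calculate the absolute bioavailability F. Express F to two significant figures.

F = 0.78

Trapezoidal AUC_0→12.5 (sublingual tablet):
  [0→2]: (0.0+506.9)/2 × 2 = 506.9
  [2→2.5]: (506.9+513.4)/2 × 0.5 = 255.075
  [2.5→8.5]: (513.4+247.5)/2 × 6 = 2282.7
  [8.5→12.5]: (247.5+136.1)/2 × 4 = 767.2
  Sum = 3811.875 ng/mL·h
Tail: C_last/k_e = 136.1/0.15 = 907.333
AUC_0→∞ (sublingual tablet) = 3811.875 + 907.333 = 4719.208 ng/mL·h
F = (AUC_ev/D_ev)/(AUC_iv/D_iv) = (4719.208/15)/(4040/10) = 314.614/404 = 0.7787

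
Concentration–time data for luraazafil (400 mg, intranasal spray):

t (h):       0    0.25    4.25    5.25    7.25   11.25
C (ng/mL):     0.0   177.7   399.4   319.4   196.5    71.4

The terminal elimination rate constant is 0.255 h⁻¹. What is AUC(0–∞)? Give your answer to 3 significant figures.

Trapezoidal AUC_0→11.25:
  [0→0.25]: (0.0+177.7)/2 × 0.25 = 22.2125
  [0.25→4.25]: (177.7+399.4)/2 × 4 = 1154.2
  [4.25→5.25]: (399.4+319.4)/2 × 1 = 359.4
  [5.25→7.25]: (319.4+196.5)/2 × 2 = 515.9
  [7.25→11.25]: (196.5+71.4)/2 × 4 = 535.8
  Sum = 2587.5125 ng/mL·h
Extrapolated tail: C_last / k_e = 71.4 / 0.255 = 280.000
AUC_0→∞ = 2587.5125 + 280.000 = 2867.5125 ng/mL·h

AUC = 2870 ng/mL·h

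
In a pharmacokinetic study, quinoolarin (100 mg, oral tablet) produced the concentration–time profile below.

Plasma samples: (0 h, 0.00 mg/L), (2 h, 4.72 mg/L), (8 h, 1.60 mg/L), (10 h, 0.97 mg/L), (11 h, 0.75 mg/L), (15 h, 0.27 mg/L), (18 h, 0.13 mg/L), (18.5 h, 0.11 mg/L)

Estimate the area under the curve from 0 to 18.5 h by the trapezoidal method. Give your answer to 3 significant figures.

AUC = 29.8 mg/L·h

Trapezoidal AUC_0→18.5:
  [0→2]: (0.00+4.72)/2 × 2 = 4.72
  [2→8]: (4.72+1.60)/2 × 6 = 18.96
  [8→10]: (1.60+0.97)/2 × 2 = 2.57
  [10→11]: (0.97+0.75)/2 × 1 = 0.86
  [11→15]: (0.75+0.27)/2 × 4 = 2.04
  [15→18]: (0.27+0.13)/2 × 3 = 0.6
  [18→18.5]: (0.13+0.11)/2 × 0.5 = 0.06
  Sum = 29.81 mg/L·h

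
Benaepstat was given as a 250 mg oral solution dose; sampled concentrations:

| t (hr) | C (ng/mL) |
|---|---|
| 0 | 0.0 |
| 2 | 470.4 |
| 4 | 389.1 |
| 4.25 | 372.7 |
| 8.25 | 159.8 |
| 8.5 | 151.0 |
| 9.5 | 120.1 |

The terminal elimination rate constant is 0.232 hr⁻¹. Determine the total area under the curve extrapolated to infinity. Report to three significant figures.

AUC = 3180 ng/mL·hr

Trapezoidal AUC_0→9.5:
  [0→2]: (0.0+470.4)/2 × 2 = 470.4
  [2→4]: (470.4+389.1)/2 × 2 = 859.5
  [4→4.25]: (389.1+372.7)/2 × 0.25 = 95.225
  [4.25→8.25]: (372.7+159.8)/2 × 4 = 1065.0
  [8.25→8.5]: (159.8+151.0)/2 × 0.25 = 38.85
  [8.5→9.5]: (151.0+120.1)/2 × 1 = 135.55
  Sum = 2664.525 ng/mL·hr
Extrapolated tail: C_last / k_e = 120.1 / 0.232 = 517.672
AUC_0→∞ = 2664.525 + 517.672 = 3182.197 ng/mL·hr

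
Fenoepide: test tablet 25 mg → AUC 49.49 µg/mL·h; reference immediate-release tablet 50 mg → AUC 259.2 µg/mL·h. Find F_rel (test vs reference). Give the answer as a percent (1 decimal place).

F_rel = 38.2%

F_rel = (AUC_test/D_test) / (AUC_ref/D_ref)
      = (49.49/25) / (259.2/50)
      = 1.9796 / 5.184 = 0.3819 = 38.19%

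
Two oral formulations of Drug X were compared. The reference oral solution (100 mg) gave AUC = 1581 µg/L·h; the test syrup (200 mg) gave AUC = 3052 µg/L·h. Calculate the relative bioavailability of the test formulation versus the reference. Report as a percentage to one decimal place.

F_rel = (AUC_test/D_test) / (AUC_ref/D_ref)
      = (3052/200) / (1581/100)
      = 15.26 / 15.81 = 0.9652 = 96.52%

F_rel = 96.5%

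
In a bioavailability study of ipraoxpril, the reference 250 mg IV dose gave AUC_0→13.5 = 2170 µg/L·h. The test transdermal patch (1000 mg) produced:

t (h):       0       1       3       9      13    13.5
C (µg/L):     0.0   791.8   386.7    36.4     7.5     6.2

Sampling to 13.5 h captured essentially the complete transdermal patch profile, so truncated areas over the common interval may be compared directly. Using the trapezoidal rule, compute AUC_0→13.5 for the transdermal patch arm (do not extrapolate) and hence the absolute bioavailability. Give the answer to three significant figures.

Trapezoidal AUC_0→13.5 (transdermal patch):
  [0→1]: (0.0+791.8)/2 × 1 = 395.9
  [1→3]: (791.8+386.7)/2 × 2 = 1178.5
  [3→9]: (386.7+36.4)/2 × 6 = 1269.3
  [9→13]: (36.4+7.5)/2 × 4 = 87.8
  [13→13.5]: (7.5+6.2)/2 × 0.5 = 3.425
  Sum = 2934.925 µg/L·h
F = (AUC_ev/D_ev)/(AUC_iv/D_iv) = (2934.925/1000)/(2170/250) = 2.934925/8.68 = 0.3381

F = 0.338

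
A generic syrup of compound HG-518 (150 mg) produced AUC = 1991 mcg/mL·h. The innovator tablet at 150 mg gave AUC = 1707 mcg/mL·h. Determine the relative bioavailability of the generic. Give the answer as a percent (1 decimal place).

F_rel = (AUC_test/D_test) / (AUC_ref/D_ref)
      = (1991/150) / (1707/150)
      = 13.2733 / 11.38 = 1.1664 = 116.64%

F_rel = 116.6%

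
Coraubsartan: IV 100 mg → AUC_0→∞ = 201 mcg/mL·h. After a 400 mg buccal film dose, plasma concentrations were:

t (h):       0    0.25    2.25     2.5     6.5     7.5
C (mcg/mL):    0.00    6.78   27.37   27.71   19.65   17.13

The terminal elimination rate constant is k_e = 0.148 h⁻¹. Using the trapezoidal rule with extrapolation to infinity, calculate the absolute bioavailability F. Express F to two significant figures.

Trapezoidal AUC_0→7.5 (buccal film):
  [0→0.25]: (0.00+6.78)/2 × 0.25 = 0.8475
  [0.25→2.25]: (6.78+27.37)/2 × 2 = 34.15
  [2.25→2.5]: (27.37+27.71)/2 × 0.25 = 6.885
  [2.5→6.5]: (27.71+19.65)/2 × 4 = 94.72
  [6.5→7.5]: (19.65+17.13)/2 × 1 = 18.39
  Sum = 154.9925 mcg/mL·h
Tail: C_last/k_e = 17.13/0.148 = 115.743
AUC_0→∞ (buccal film) = 154.9925 + 115.743 = 270.7355 mcg/mL·h
F = (AUC_ev/D_ev)/(AUC_iv/D_iv) = (270.7355/400)/(201/100) = 0.67683875/2.01 = 0.3367

F = 0.34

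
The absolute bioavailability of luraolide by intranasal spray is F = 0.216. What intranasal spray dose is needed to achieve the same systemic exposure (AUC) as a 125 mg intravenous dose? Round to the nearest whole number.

For equal systemic exposure: F × D_ev = D_iv
D_ev = D_iv / F = 125 / 0.216 = 578.704 mg

D_intranasal = 579 mg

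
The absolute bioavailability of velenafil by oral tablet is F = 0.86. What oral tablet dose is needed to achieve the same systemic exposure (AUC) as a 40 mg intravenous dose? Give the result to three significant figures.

D_oral = 46.5 mg

For equal systemic exposure: F × D_ev = D_iv
D_ev = D_iv / F = 40 / 0.86 = 46.5116 mg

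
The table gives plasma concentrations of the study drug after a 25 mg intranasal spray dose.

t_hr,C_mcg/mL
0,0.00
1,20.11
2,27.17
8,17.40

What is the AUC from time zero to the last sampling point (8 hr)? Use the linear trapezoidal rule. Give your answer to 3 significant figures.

Trapezoidal AUC_0→8:
  [0→1]: (0.00+20.11)/2 × 1 = 10.055
  [1→2]: (20.11+27.17)/2 × 1 = 23.64
  [2→8]: (27.17+17.40)/2 × 6 = 133.71
  Sum = 167.405 mcg/mL·hr

AUC = 167 mcg/mL·hr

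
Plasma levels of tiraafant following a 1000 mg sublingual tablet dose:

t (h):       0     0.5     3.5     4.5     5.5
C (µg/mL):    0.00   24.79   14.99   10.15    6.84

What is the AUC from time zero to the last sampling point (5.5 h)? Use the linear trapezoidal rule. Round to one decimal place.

AUC = 86.9 µg/mL·h

Trapezoidal AUC_0→5.5:
  [0→0.5]: (0.00+24.79)/2 × 0.5 = 6.1975
  [0.5→3.5]: (24.79+14.99)/2 × 3 = 59.67
  [3.5→4.5]: (14.99+10.15)/2 × 1 = 12.57
  [4.5→5.5]: (10.15+6.84)/2 × 1 = 8.495
  Sum = 86.9325 µg/mL·h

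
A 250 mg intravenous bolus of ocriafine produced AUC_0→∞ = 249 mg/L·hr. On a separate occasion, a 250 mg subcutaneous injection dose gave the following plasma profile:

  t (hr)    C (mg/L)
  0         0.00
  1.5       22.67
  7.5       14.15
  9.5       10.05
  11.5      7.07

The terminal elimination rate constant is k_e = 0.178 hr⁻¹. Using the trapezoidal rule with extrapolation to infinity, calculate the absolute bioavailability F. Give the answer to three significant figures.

Trapezoidal AUC_0→11.5 (subcutaneous injection):
  [0→1.5]: (0.00+22.67)/2 × 1.5 = 17.0025
  [1.5→7.5]: (22.67+14.15)/2 × 6 = 110.46
  [7.5→9.5]: (14.15+10.05)/2 × 2 = 24.2
  [9.5→11.5]: (10.05+7.07)/2 × 2 = 17.12
  Sum = 168.7825 mg/L·hr
Tail: C_last/k_e = 7.07/0.178 = 39.719
AUC_0→∞ (subcutaneous injection) = 168.7825 + 39.719 = 208.5015 mg/L·hr
F = (AUC_ev/D_ev)/(AUC_iv/D_iv) = (208.5015/250)/(249/250) = 0.834006/0.996 = 0.8374

F = 0.837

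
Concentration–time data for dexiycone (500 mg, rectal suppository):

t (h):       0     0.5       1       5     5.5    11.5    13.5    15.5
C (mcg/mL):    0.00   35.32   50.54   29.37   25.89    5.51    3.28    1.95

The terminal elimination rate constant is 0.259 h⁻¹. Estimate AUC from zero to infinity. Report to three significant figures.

AUC = 320 mcg/mL·h

Trapezoidal AUC_0→15.5:
  [0→0.5]: (0.00+35.32)/2 × 0.5 = 8.83
  [0.5→1]: (35.32+50.54)/2 × 0.5 = 21.465
  [1→5]: (50.54+29.37)/2 × 4 = 159.82
  [5→5.5]: (29.37+25.89)/2 × 0.5 = 13.815
  [5.5→11.5]: (25.89+5.51)/2 × 6 = 94.2
  [11.5→13.5]: (5.51+3.28)/2 × 2 = 8.79
  [13.5→15.5]: (3.28+1.95)/2 × 2 = 5.23
  Sum = 312.15 mcg/mL·h
Extrapolated tail: C_last / k_e = 1.95 / 0.259 = 7.529
AUC_0→∞ = 312.15 + 7.529 = 319.679 mcg/mL·h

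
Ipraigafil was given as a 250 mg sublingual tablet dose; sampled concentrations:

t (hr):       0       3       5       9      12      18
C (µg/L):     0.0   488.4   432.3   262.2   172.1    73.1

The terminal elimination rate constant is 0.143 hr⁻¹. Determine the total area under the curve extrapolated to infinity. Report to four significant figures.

AUC = 4941 µg/L·hr

Trapezoidal AUC_0→18:
  [0→3]: (0.0+488.4)/2 × 3 = 732.6
  [3→5]: (488.4+432.3)/2 × 2 = 920.7
  [5→9]: (432.3+262.2)/2 × 4 = 1389.0
  [9→12]: (262.2+172.1)/2 × 3 = 651.45
  [12→18]: (172.1+73.1)/2 × 6 = 735.6
  Sum = 4429.35 µg/L·hr
Extrapolated tail: C_last / k_e = 73.1 / 0.143 = 511.189
AUC_0→∞ = 4429.35 + 511.189 = 4940.539 µg/L·hr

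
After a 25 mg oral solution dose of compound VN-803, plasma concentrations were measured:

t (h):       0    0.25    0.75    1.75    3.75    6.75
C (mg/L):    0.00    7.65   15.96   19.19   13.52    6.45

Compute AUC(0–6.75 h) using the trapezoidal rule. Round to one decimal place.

Trapezoidal AUC_0→6.75:
  [0→0.25]: (0.00+7.65)/2 × 0.25 = 0.95625
  [0.25→0.75]: (7.65+15.96)/2 × 0.5 = 5.9025
  [0.75→1.75]: (15.96+19.19)/2 × 1 = 17.575
  [1.75→3.75]: (19.19+13.52)/2 × 2 = 32.71
  [3.75→6.75]: (13.52+6.45)/2 × 3 = 29.955
  Sum = 87.09875 mg/L·h

AUC = 87.1 mg/L·h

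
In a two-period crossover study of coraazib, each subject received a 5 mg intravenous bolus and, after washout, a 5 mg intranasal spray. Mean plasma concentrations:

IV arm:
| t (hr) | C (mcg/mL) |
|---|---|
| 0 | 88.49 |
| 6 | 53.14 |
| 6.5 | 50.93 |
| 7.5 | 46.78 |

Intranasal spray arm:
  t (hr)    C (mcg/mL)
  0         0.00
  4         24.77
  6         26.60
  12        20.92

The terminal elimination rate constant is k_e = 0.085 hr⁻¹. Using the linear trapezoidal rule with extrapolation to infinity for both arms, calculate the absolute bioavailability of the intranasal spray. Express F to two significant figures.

F = 0.47

Trapezoidal AUC_0→7.5 (IV):
  [0→6]: (88.49+53.14)/2 × 6 = 424.89
  [6→6.5]: (53.14+50.93)/2 × 0.5 = 26.0175
  [6.5→7.5]: (50.93+46.78)/2 × 1 = 48.855
  Sum = 499.7625 mcg/mL·hr
IV tail: 46.78/0.085 = 550.353; AUC_iv,0→∞ = 499.7625 + 550.353 = 1050.1155 mcg/mL·hr
Trapezoidal AUC_0→12 (intranasal spray):
  [0→4]: (0.00+24.77)/2 × 4 = 49.54
  [4→6]: (24.77+26.60)/2 × 2 = 51.37
  [6→12]: (26.60+20.92)/2 × 6 = 142.56
  Sum = 243.47 mcg/mL·hr
intranasal spray tail: 20.92/0.085 = 246.118; AUC_ev,0→∞ = 243.47 + 246.118 = 489.588 mcg/mL·hr
F = (AUC_ev/D_ev)/(AUC_iv/D_iv) = (489.588/5)/(1050.1155/5) = 97.9176/210.0231 = 0.4662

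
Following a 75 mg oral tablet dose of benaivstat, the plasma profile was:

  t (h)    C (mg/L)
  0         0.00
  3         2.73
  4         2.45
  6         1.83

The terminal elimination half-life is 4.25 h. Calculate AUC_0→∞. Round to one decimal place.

Trapezoidal AUC_0→6:
  [0→3]: (0.00+2.73)/2 × 3 = 4.095
  [3→4]: (2.73+2.45)/2 × 1 = 2.59
  [4→6]: (2.45+1.83)/2 × 2 = 4.28
  Sum = 10.965 mg/L·h
k_e = ln2 / t½ = 0.693147 / 4.25 = 0.1631 h^-1
Extrapolated tail: C_last / k_e = 1.83 / 0.1631 = 11.220
AUC_0→∞ = 10.965 + 11.220 = 22.185 mg/L·h

AUC = 22.2 mg/L·h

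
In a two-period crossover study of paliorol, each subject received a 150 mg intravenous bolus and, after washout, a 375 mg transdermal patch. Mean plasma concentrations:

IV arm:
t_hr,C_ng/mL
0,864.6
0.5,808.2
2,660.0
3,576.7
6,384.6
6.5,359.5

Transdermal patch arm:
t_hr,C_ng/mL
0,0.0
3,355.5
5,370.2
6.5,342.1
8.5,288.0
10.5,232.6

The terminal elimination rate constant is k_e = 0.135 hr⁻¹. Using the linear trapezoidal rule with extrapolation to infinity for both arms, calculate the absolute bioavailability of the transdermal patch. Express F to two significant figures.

F = 0.29

Trapezoidal AUC_0→6.5 (IV):
  [0→0.5]: (864.6+808.2)/2 × 0.5 = 418.2
  [0.5→2]: (808.2+660.0)/2 × 1.5 = 1101.15
  [2→3]: (660.0+576.7)/2 × 1 = 618.35
  [3→6]: (576.7+384.6)/2 × 3 = 1441.95
  [6→6.5]: (384.6+359.5)/2 × 0.5 = 186.025
  Sum = 3765.675 ng/mL·hr
IV tail: 359.5/0.135 = 2662.963; AUC_iv,0→∞ = 3765.675 + 2662.963 = 6428.638 ng/mL·hr
Trapezoidal AUC_0→10.5 (transdermal patch):
  [0→3]: (0.0+355.5)/2 × 3 = 533.25
  [3→5]: (355.5+370.2)/2 × 2 = 725.7
  [5→6.5]: (370.2+342.1)/2 × 1.5 = 534.225
  [6.5→8.5]: (342.1+288.0)/2 × 2 = 630.1
  [8.5→10.5]: (288.0+232.6)/2 × 2 = 520.6
  Sum = 2943.875 ng/mL·hr
transdermal patch tail: 232.6/0.135 = 1722.963; AUC_ev,0→∞ = 2943.875 + 1722.963 = 4666.838 ng/mL·hr
F = (AUC_ev/D_ev)/(AUC_iv/D_iv) = (4666.838/375)/(6428.638/150) = 12.4449/42.8576 = 0.2904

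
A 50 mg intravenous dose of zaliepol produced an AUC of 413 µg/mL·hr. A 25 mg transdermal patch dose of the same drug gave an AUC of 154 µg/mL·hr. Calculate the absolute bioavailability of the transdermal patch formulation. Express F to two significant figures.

F = (AUC_ev / D_ev) / (AUC_iv / D_iv)
  = (154/25) / (413/50)
  = 6.16 / 8.26 = 0.7458

F = 0.75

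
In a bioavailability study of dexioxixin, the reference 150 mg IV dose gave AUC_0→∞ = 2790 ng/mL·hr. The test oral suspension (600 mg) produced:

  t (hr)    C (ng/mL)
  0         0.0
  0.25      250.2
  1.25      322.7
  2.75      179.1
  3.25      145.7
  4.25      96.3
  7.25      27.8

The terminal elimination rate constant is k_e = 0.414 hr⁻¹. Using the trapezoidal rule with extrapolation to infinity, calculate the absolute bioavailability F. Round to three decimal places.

F = 0.103

Trapezoidal AUC_0→7.25 (oral suspension):
  [0→0.25]: (0.0+250.2)/2 × 0.25 = 31.275
  [0.25→1.25]: (250.2+322.7)/2 × 1 = 286.45
  [1.25→2.75]: (322.7+179.1)/2 × 1.5 = 376.35
  [2.75→3.25]: (179.1+145.7)/2 × 0.5 = 81.2
  [3.25→4.25]: (145.7+96.3)/2 × 1 = 121.0
  [4.25→7.25]: (96.3+27.8)/2 × 3 = 186.15
  Sum = 1082.425 ng/mL·hr
Tail: C_last/k_e = 27.8/0.414 = 67.150
AUC_0→∞ (oral suspension) = 1082.425 + 67.150 = 1149.575 ng/mL·hr
F = (AUC_ev/D_ev)/(AUC_iv/D_iv) = (1149.575/600)/(2790/150) = 1.91596/18.6 = 0.1030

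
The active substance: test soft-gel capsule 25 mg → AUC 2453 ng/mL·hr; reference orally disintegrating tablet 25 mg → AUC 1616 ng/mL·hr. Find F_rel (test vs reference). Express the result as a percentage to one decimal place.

F_rel = (AUC_test/D_test) / (AUC_ref/D_ref)
      = (2453/25) / (1616/25)
      = 98.12 / 64.64 = 1.5179 = 151.79%

F_rel = 151.8%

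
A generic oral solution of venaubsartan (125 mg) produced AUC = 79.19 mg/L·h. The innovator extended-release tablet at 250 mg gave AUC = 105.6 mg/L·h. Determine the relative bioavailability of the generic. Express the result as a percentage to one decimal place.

F_rel = 150.0%

F_rel = (AUC_test/D_test) / (AUC_ref/D_ref)
      = (79.19/125) / (105.6/250)
      = 0.63352 / 0.4224 = 1.4998 = 149.98%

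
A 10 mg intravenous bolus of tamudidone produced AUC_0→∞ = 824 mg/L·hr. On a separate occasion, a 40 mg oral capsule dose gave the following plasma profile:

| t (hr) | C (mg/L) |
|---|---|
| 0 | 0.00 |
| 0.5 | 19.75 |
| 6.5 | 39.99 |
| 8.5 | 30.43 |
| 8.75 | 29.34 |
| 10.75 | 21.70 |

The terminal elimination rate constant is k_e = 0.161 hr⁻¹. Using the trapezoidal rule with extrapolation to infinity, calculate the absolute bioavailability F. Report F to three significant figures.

F = 0.136

Trapezoidal AUC_0→10.75 (oral capsule):
  [0→0.5]: (0.00+19.75)/2 × 0.5 = 4.9375
  [0.5→6.5]: (19.75+39.99)/2 × 6 = 179.22
  [6.5→8.5]: (39.99+30.43)/2 × 2 = 70.42
  [8.5→8.75]: (30.43+29.34)/2 × 0.25 = 7.47125
  [8.75→10.75]: (29.34+21.70)/2 × 2 = 51.04
  Sum = 313.08875 mg/L·hr
Tail: C_last/k_e = 21.70/0.161 = 134.783
AUC_0→∞ (oral capsule) = 313.08875 + 134.783 = 447.87175 mg/L·hr
F = (AUC_ev/D_ev)/(AUC_iv/D_iv) = (447.87175/40)/(824/10) = 11.1968/82.4 = 0.1359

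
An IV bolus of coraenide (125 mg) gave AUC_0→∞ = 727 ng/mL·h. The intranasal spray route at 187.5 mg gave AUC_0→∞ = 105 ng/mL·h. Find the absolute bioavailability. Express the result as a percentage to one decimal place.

F = (AUC_ev / D_ev) / (AUC_iv / D_iv)
  = (105/187.5) / (727/125)
  = 0.56 / 5.816 = 0.0963
  = 9.63%

F = 9.6%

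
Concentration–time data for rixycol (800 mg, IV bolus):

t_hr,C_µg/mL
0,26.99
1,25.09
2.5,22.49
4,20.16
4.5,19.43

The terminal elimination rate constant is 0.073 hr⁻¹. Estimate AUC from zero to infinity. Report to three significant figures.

Trapezoidal AUC_0→4.5:
  [0→1]: (26.99+25.09)/2 × 1 = 26.04
  [1→2.5]: (25.09+22.49)/2 × 1.5 = 35.685
  [2.5→4]: (22.49+20.16)/2 × 1.5 = 31.9875
  [4→4.5]: (20.16+19.43)/2 × 0.5 = 9.8975
  Sum = 103.61 µg/mL·hr
Extrapolated tail: C_last / k_e = 19.43 / 0.073 = 266.164
AUC_0→∞ = 103.61 + 266.164 = 369.774 µg/mL·hr

AUC = 370 µg/mL·hr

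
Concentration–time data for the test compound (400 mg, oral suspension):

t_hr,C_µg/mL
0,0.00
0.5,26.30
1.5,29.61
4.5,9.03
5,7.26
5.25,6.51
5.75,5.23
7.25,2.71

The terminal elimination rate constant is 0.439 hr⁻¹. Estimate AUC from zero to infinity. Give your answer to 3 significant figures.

Trapezoidal AUC_0→7.25:
  [0→0.5]: (0.00+26.30)/2 × 0.5 = 6.575
  [0.5→1.5]: (26.30+29.61)/2 × 1 = 27.955
  [1.5→4.5]: (29.61+9.03)/2 × 3 = 57.96
  [4.5→5]: (9.03+7.26)/2 × 0.5 = 4.0725
  [5→5.25]: (7.26+6.51)/2 × 0.25 = 1.72125
  [5.25→5.75]: (6.51+5.23)/2 × 0.5 = 2.935
  [5.75→7.25]: (5.23+2.71)/2 × 1.5 = 5.955
  Sum = 107.17375 µg/mL·hr
Extrapolated tail: C_last / k_e = 2.71 / 0.439 = 6.173
AUC_0→∞ = 107.17375 + 6.173 = 113.34675 µg/mL·hr

AUC = 113 µg/mL·hr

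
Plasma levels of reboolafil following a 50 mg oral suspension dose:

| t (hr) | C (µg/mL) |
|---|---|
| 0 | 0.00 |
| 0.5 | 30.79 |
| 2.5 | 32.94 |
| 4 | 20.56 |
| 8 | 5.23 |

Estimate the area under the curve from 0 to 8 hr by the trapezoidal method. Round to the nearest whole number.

Trapezoidal AUC_0→8:
  [0→0.5]: (0.00+30.79)/2 × 0.5 = 7.6975
  [0.5→2.5]: (30.79+32.94)/2 × 2 = 63.73
  [2.5→4]: (32.94+20.56)/2 × 1.5 = 40.125
  [4→8]: (20.56+5.23)/2 × 4 = 51.58
  Sum = 163.1325 µg/mL·hr

AUC = 163 µg/mL·hr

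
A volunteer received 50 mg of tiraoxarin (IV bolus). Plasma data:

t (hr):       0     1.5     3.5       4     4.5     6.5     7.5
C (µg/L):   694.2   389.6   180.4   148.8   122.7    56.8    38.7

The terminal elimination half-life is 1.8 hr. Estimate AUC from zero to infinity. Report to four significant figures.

Trapezoidal AUC_0→7.5:
  [0→1.5]: (694.2+389.6)/2 × 1.5 = 812.85
  [1.5→3.5]: (389.6+180.4)/2 × 2 = 570.0
  [3.5→4]: (180.4+148.8)/2 × 0.5 = 82.3
  [4→4.5]: (148.8+122.7)/2 × 0.5 = 67.875
  [4.5→6.5]: (122.7+56.8)/2 × 2 = 179.5
  [6.5→7.5]: (56.8+38.7)/2 × 1 = 47.75
  Sum = 1760.275 µg/L·hr
k_e = ln2 / t½ = 0.693147 / 1.8 = 0.3851 hr^-1
Extrapolated tail: C_last / k_e = 38.7 / 0.3851 = 100.493
AUC_0→∞ = 1760.275 + 100.493 = 1860.768 µg/L·hr

AUC = 1861 µg/L·hr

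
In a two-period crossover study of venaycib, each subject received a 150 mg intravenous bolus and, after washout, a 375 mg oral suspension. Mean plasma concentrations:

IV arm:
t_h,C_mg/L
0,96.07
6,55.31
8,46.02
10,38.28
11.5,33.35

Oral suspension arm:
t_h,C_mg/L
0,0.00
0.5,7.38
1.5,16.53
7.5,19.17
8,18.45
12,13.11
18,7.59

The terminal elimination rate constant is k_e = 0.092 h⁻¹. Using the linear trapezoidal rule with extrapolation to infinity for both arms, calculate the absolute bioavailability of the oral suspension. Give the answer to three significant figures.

Trapezoidal AUC_0→11.5 (IV):
  [0→6]: (96.07+55.31)/2 × 6 = 454.14
  [6→8]: (55.31+46.02)/2 × 2 = 101.33
  [8→10]: (46.02+38.28)/2 × 2 = 84.3
  [10→11.5]: (38.28+33.35)/2 × 1.5 = 53.7225
  Sum = 693.4925 mg/L·h
IV tail: 33.35/0.092 = 362.500; AUC_iv,0→∞ = 693.4925 + 362.500 = 1055.9925 mg/L·h
Trapezoidal AUC_0→18 (oral suspension):
  [0→0.5]: (0.00+7.38)/2 × 0.5 = 1.845
  [0.5→1.5]: (7.38+16.53)/2 × 1 = 11.955
  [1.5→7.5]: (16.53+19.17)/2 × 6 = 107.1
  [7.5→8]: (19.17+18.45)/2 × 0.5 = 9.405
  [8→12]: (18.45+13.11)/2 × 4 = 63.12
  [12→18]: (13.11+7.59)/2 × 6 = 62.1
  Sum = 255.525 mg/L·h
oral suspension tail: 7.59/0.092 = 82.500; AUC_ev,0→∞ = 255.525 + 82.500 = 338.025 mg/L·h
F = (AUC_ev/D_ev)/(AUC_iv/D_iv) = (338.025/375)/(1055.9925/150) = 0.9014/7.03995 = 0.1280

F = 0.128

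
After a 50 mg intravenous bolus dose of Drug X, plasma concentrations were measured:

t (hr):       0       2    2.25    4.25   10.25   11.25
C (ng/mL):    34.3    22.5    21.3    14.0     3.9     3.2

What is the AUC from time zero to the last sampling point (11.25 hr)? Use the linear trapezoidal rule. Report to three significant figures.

AUC = 155 ng/mL·hr

Trapezoidal AUC_0→11.25:
  [0→2]: (34.3+22.5)/2 × 2 = 56.8
  [2→2.25]: (22.5+21.3)/2 × 0.25 = 5.475
  [2.25→4.25]: (21.3+14.0)/2 × 2 = 35.3
  [4.25→10.25]: (14.0+3.9)/2 × 6 = 53.7
  [10.25→11.25]: (3.9+3.2)/2 × 1 = 3.55
  Sum = 154.825 ng/mL·hr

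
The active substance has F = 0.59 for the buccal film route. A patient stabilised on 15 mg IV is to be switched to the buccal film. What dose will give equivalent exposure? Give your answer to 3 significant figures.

For equal systemic exposure: F × D_ev = D_iv
D_ev = D_iv / F = 15 / 0.59 = 25.4237 mg

D_buccal = 25.4 mg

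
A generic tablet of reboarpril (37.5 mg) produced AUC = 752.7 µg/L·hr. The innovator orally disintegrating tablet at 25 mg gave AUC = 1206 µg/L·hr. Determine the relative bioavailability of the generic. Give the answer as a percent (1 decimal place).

F_rel = (AUC_test/D_test) / (AUC_ref/D_ref)
      = (752.7/37.5) / (1206/25)
      = 20.072 / 48.24 = 0.4161 = 41.61%

F_rel = 41.6%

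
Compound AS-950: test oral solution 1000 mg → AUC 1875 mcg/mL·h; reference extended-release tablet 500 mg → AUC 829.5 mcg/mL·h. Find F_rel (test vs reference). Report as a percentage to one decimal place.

F_rel = 113.0%

F_rel = (AUC_test/D_test) / (AUC_ref/D_ref)
      = (1875/1000) / (829.5/500)
      = 1.875 / 1.659 = 1.1302 = 113.02%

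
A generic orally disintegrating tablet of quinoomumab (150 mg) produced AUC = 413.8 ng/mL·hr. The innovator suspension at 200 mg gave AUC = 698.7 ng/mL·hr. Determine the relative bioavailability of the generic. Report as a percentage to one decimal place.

F_rel = 79.0%

F_rel = (AUC_test/D_test) / (AUC_ref/D_ref)
      = (413.8/150) / (698.7/200)
      = 2.75867 / 3.4935 = 0.7897 = 78.97%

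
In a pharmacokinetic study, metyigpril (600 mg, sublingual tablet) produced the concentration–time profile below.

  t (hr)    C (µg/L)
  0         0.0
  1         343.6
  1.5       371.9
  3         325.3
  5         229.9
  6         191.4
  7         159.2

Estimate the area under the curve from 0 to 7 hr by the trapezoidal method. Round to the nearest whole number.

AUC = 1815 µg/L·hr

Trapezoidal AUC_0→7:
  [0→1]: (0.0+343.6)/2 × 1 = 171.8
  [1→1.5]: (343.6+371.9)/2 × 0.5 = 178.875
  [1.5→3]: (371.9+325.3)/2 × 1.5 = 522.9
  [3→5]: (325.3+229.9)/2 × 2 = 555.2
  [5→6]: (229.9+191.4)/2 × 1 = 210.65
  [6→7]: (191.4+159.2)/2 × 1 = 175.3
  Sum = 1814.725 µg/L·hr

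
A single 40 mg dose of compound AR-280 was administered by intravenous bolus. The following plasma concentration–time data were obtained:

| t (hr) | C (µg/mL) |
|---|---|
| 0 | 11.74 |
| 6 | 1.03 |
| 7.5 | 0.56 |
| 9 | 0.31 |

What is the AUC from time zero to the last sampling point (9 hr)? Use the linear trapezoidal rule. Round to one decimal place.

AUC = 40.2 µg/mL·hr

Trapezoidal AUC_0→9:
  [0→6]: (11.74+1.03)/2 × 6 = 38.31
  [6→7.5]: (1.03+0.56)/2 × 1.5 = 1.1925
  [7.5→9]: (0.56+0.31)/2 × 1.5 = 0.6525
  Sum = 40.155 µg/mL·hr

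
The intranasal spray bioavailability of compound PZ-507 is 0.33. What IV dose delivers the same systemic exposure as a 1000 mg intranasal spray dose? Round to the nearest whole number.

Systemic exposure from an extravascular dose = F × D_ev, so the equivalent IV dose is F × D_ev.
D_iv = F × D_ev = 0.33 × 1000 = 330 mg

D_iv = 330 mg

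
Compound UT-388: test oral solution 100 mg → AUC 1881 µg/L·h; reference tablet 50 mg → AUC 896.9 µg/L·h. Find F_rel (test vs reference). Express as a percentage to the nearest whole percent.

F_rel = 105%

F_rel = (AUC_test/D_test) / (AUC_ref/D_ref)
      = (1881/100) / (896.9/50)
      = 18.81 / 17.938 = 1.0486 = 104.86%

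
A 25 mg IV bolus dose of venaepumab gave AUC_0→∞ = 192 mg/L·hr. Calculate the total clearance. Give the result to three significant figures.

CL = 0.130 L/hr

CL = Dose_iv / AUC_0→∞
   = 25 / 192 = 0.130208 L/hr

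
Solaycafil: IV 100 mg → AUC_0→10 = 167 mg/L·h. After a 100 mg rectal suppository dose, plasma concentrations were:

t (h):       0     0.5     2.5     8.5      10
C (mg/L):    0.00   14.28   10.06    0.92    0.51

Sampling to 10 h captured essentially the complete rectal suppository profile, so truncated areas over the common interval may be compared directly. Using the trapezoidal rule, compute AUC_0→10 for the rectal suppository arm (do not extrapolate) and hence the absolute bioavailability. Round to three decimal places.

F = 0.371

Trapezoidal AUC_0→10 (rectal suppository):
  [0→0.5]: (0.00+14.28)/2 × 0.5 = 3.57
  [0.5→2.5]: (14.28+10.06)/2 × 2 = 24.34
  [2.5→8.5]: (10.06+0.92)/2 × 6 = 32.94
  [8.5→10]: (0.92+0.51)/2 × 1.5 = 1.0725
  Sum = 61.9225 mg/L·h
F = (AUC_ev/D_ev)/(AUC_iv/D_iv) = (61.9225/100)/(167/100) = 0.619225/1.67 = 0.3708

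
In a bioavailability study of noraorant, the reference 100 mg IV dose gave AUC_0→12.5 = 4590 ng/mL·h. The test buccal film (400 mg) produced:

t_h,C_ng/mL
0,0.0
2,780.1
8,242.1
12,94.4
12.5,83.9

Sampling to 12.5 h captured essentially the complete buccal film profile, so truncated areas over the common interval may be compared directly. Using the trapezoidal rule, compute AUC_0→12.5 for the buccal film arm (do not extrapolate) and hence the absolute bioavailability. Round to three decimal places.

Trapezoidal AUC_0→12.5 (buccal film):
  [0→2]: (0.0+780.1)/2 × 2 = 780.1
  [2→8]: (780.1+242.1)/2 × 6 = 3066.6
  [8→12]: (242.1+94.4)/2 × 4 = 673.0
  [12→12.5]: (94.4+83.9)/2 × 0.5 = 44.575
  Sum = 4564.275 ng/mL·h
F = (AUC_ev/D_ev)/(AUC_iv/D_iv) = (4564.275/400)/(4590/100) = 11.4107/45.9 = 0.2486

F = 0.249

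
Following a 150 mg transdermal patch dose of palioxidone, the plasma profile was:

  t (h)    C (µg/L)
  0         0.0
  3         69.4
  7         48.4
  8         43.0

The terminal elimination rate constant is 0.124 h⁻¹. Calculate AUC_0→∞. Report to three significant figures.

AUC = 732 µg/L·h

Trapezoidal AUC_0→8:
  [0→3]: (0.0+69.4)/2 × 3 = 104.1
  [3→7]: (69.4+48.4)/2 × 4 = 235.6
  [7→8]: (48.4+43.0)/2 × 1 = 45.7
  Sum = 385.4 µg/L·h
Extrapolated tail: C_last / k_e = 43.0 / 0.124 = 346.774
AUC_0→∞ = 385.4 + 346.774 = 732.174 µg/L·h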